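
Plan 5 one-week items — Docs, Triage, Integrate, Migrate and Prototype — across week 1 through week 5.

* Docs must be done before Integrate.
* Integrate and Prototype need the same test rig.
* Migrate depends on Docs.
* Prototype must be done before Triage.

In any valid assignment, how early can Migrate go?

Precedence pushes Migrate to at least week 2.
Migrate at week 2 is achievable: Integrate=week 2, Docs=week 1, Migrate=week 2, Prototype=week 1, Triage=week 2.

week 2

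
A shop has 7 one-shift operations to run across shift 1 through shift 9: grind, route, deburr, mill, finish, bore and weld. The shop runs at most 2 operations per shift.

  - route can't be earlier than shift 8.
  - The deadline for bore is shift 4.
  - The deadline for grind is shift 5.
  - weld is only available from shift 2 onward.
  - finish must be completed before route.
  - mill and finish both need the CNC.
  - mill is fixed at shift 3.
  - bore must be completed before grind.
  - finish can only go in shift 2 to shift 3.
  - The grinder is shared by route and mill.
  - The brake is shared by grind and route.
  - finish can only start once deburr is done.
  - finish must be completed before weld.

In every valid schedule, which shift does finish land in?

finish's window is shift 2–shift 3.
mill is fixed at shift 3, and finish can't share a shift with mill.
So finish must be shift 2.

shift 2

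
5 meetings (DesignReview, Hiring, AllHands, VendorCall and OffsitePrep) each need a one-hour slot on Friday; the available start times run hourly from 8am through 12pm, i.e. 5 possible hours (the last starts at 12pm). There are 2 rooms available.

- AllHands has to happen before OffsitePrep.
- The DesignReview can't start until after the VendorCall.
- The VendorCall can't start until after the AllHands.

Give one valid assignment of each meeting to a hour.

AllHands in 8am; VendorCall in 9am; Hiring in 8am; OffsitePrep in 9am; DesignReview in 10am

Checking: AllHands(8am) before VendorCall(9am); AllHands(8am) before OffsitePrep(9am); VendorCall(9am) before DesignReview(10am); max 2 per hour (cap 2).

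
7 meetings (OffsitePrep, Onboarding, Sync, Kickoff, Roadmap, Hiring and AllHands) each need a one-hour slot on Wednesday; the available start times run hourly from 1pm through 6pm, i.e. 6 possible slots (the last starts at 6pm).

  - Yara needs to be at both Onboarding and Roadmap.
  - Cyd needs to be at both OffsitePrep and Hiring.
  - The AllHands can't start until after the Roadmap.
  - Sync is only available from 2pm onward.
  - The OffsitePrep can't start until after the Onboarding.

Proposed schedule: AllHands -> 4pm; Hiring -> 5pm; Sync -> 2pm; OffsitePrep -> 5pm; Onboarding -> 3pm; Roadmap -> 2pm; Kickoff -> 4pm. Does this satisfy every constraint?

No. Cyd needs to be at both OffsitePrep and Hiring is not satisfied.

Yara needs to be at both Onboarding and Roadmap — holds.
Cyd needs to be at both OffsitePrep and Hiring — violated.
Sync is only available from 2pm onward — holds.
The AllHands can't start until after the Roadmap — holds.
The OffsitePrep can't start until after the Onboarding — holds.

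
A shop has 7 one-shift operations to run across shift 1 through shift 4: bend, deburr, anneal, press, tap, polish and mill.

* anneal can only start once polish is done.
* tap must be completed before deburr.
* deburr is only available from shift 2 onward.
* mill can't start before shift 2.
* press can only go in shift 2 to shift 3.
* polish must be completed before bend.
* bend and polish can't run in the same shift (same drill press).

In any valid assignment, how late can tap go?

Downstream work caps tap at shift 3.
tap at shift 3 is achievable: mill -> shift 2; press -> shift 2; bend -> shift 2; polish -> shift 1; tap -> shift 3; deburr -> shift 4; anneal -> shift 2.

shift 3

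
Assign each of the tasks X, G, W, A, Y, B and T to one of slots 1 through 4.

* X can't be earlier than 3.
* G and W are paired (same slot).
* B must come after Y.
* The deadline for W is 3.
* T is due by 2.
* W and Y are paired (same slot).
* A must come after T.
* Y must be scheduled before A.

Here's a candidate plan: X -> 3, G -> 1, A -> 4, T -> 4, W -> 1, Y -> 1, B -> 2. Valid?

No — it violates: T is due by 2

X can't be earlier than 3 — holds.
G and W are paired (same slot) — holds.
B must come after Y — holds.
A must come after T — violated.
Y must be scheduled before A — holds.
T is due by 2 — violated.
The deadline for W is 3 — holds.
W and Y are paired (same slot) — holds.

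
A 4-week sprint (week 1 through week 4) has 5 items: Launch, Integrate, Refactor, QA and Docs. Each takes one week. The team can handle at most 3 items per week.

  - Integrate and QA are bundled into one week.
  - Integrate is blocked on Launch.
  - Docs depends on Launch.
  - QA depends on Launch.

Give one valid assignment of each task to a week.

Launch in week 1, Integrate in week 2, Docs in week 2, Refactor in week 1, QA in week 2

Checking: Launch(week 1) before Integrate(week 2); Launch(week 1) before QA(week 2); Launch(week 1) before Docs(week 2); Integrate = QA = week 2; max 3 per week (cap 3).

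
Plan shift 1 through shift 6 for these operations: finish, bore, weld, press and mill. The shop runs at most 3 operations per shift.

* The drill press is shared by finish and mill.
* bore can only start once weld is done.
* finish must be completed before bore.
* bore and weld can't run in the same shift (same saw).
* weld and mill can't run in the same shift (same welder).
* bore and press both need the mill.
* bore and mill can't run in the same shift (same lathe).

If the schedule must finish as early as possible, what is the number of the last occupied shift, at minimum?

The precedence chain requires at least 2 distinct shifts.
With at most 3 per shift and 5 operations, at least 2 shifts are needed.
Could 2 shifts be enough, i.e. nothing placed later than shift 2? No: bore must come after finish (at shift 1 or later) → {shift 2}; finish must come before bore (at shift 2 or earlier) → {shift 1}; mill can't share with finish (shift 1) → {shift 2}; mill can't share with bore (shift 2) → nothing is left.
So 2 shifts is not enough.
3 works (last occupied shift: shift 3): for example weld -> shift 1; finish -> shift 1; bore -> shift 2; press -> shift 1; mill -> shift 3.

shift 3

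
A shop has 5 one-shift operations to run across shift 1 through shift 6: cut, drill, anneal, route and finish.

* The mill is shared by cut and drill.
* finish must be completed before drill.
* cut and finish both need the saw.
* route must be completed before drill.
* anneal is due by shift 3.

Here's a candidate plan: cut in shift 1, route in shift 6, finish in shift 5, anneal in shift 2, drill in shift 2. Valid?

cut and finish both need the saw — holds.
anneal is due by shift 3 — holds.
route must be completed before drill — violated.
The mill is shared by cut and drill — holds.
finish must be completed before drill — violated.

No — it violates: route must be completed before drill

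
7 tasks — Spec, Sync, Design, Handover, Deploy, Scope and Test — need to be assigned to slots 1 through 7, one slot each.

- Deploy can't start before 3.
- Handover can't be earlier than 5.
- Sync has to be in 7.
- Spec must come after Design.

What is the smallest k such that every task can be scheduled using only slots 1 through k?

7 slots

The precedence chain requires at least 2 distinct slots.
Sync can't be placed before 7, so the schedule must run through at least slot 7.
7 works (last occupied slot: 7): for example Test in 1, Scope in 1, Spec in 2, Sync in 7, Deploy in 3, Design in 1, Handover in 5.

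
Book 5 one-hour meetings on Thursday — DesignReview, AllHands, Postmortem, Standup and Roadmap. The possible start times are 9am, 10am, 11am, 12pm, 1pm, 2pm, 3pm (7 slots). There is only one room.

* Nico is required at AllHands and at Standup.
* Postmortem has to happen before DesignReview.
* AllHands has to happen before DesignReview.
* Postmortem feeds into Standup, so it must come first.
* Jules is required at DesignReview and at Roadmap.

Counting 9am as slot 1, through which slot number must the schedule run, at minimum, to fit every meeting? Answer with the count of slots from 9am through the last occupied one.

5 slots

The precedence chain requires at least 2 distinct slots.
With at most 1 per slot and 5 meetings, at least 5 slots are needed.
5 works (last occupied slot: 1pm): for example Roadmap -> 1pm, DesignReview -> 11am, Standup -> 12pm, AllHands -> 10am, Postmortem -> 9am.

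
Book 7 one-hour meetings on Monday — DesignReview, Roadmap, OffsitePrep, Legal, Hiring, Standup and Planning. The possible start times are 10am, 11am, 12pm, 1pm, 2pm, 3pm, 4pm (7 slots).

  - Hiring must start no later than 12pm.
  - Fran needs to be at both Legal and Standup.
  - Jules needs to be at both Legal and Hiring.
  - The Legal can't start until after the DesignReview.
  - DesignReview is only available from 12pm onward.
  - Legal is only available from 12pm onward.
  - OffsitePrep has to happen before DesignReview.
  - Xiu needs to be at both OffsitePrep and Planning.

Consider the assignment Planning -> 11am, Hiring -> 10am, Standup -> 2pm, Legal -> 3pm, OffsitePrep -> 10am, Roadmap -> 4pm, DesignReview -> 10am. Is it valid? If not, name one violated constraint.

The Legal can't start until after the DesignReview — holds.
OffsitePrep has to happen before DesignReview — violated.
Legal is only available from 12pm onward — holds.
DesignReview is only available from 12pm onward — violated.
Fran needs to be at both Legal and Standup — holds.
Xiu needs to be at both OffsitePrep and Planning — holds.
Jules needs to be at both Legal and Hiring — holds.
Hiring must start no later than 12pm — holds.

Invalid. DesignReview is only available from 12pm onward.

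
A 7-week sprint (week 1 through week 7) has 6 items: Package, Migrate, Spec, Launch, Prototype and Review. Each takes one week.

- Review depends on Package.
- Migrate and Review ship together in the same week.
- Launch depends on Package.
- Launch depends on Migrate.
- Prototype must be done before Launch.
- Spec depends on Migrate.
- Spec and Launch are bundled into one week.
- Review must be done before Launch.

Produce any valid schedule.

Spec=week 3; Launch=week 3; Package=week 1; Prototype=week 1; Review=week 2; Migrate=week 2

Checking: Migrate(week 2) before Spec(week 3); Package(week 1) before Review(week 2); Migrate(week 2) before Launch(week 3); Package(week 1) before Launch(week 3); Prototype(week 1) before Launch(week 3); Review(week 2) before Launch(week 3); Migrate = Review = week 2; Spec = Launch = week 3.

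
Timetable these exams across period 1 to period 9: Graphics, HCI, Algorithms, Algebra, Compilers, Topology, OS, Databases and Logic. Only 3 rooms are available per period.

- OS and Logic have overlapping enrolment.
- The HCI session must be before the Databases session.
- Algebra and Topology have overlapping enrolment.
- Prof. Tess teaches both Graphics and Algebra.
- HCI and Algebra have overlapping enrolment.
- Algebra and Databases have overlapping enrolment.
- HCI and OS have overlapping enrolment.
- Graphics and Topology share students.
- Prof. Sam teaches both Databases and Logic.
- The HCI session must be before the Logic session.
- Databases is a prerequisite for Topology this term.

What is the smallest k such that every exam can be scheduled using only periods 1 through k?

4 periods

The precedence chain requires at least 3 distinct periods.
With at most 3 per period and 9 exams, at least 3 periods are needed.
Could 3 periods be enough, i.e. nothing placed later than period 3? No: Topology must come after Databases (at period 1 or later) → {period 2, period 3}; Databases must come before Topology (at period 3 or earlier) → {period 1, period 2}; Logic must come after HCI (at period 1 or later) → {period 2, period 3}; HCI must come before Logic (at period 3 or earlier) → {period 1, period 2}; Databases must come after HCI (at period 1 or later) → {period 2}; HCI must come before Databases (at period 2 or earlier) → {period 1}; Algebra can't share with HCI (period 1) → {period 2, period 3}; Algebra can't share with Databases (period 2) → {period 3}; Topology can't share with Algebra (period 3) → {period 2}; Topology must come after Databases (at period 2 or later) → nothing is left.
So 3 periods is not enough.
4 works (last occupied period: period 4): for example Databases in period 2, Graphics in period 1, Algebra in period 4, HCI in period 1, Logic in period 3, Algorithms in period 1, Topology in period 3, Compilers in period 2, OS in period 2.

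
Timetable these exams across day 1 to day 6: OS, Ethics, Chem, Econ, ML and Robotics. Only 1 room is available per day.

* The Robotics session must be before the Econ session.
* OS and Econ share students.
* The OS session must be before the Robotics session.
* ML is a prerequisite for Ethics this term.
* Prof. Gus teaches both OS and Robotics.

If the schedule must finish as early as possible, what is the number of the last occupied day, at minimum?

6

The precedence chain requires at least 3 distinct days.
With at most 1 per day and 6 exams, at least 6 days are needed.
6 works (last occupied day: day 6): for example Econ in day 5; Robotics in day 2; Ethics in day 4; Chem in day 6; OS in day 1; ML in day 3.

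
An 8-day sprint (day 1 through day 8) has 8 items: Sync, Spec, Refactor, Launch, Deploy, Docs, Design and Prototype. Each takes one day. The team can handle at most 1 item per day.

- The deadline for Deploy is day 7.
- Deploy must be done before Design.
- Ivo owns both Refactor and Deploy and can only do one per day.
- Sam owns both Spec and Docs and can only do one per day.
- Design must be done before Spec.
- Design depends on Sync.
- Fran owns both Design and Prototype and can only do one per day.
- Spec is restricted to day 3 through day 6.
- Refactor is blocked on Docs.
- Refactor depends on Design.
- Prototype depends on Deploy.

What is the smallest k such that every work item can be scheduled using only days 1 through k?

The precedence chain requires at least 3 distinct days.
With at most 1 per day and 8 work items, at least 8 days are needed.
8 works (last occupied day: day 8): for example Prototype in day 7; Design in day 3; Launch in day 8; Docs in day 5; Deploy in day 1; Refactor in day 6; Spec in day 4; Sync in day 2.

8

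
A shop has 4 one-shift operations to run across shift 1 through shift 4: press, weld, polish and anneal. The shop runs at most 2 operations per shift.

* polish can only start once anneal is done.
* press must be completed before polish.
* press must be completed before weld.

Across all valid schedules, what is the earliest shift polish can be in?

shift 2

Precedence pushes polish to at least shift 2.
polish at shift 2 is achievable: anneal=shift 1, polish=shift 2, weld=shift 2, press=shift 1.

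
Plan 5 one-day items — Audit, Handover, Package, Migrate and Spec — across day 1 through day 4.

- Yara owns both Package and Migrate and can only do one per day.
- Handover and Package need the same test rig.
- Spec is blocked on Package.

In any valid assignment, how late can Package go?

day 3

Downstream work caps Package at day 3.
Package at day 3 is achievable: Package in day 3, Spec in day 4, Migrate in day 1, Audit in day 1, Handover in day 1.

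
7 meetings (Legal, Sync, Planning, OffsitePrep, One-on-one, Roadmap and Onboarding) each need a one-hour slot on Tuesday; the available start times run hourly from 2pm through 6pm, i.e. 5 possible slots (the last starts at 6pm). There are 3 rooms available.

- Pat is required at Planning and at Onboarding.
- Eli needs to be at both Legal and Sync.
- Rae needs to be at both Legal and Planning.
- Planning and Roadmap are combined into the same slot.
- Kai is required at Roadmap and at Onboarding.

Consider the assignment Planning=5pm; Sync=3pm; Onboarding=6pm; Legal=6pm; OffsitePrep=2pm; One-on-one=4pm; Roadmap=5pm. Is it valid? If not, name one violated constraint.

Eli needs to be at both Legal and Sync — holds.
There are 3 rooms available — holds.
Rae needs to be at both Legal and Planning — holds.
Planning and Roadmap are combined into the same slot — holds.
Pat is required at Planning and at Onboarding — holds.
Kai is required at Roadmap and at Onboarding — holds.

Yes, all constraints hold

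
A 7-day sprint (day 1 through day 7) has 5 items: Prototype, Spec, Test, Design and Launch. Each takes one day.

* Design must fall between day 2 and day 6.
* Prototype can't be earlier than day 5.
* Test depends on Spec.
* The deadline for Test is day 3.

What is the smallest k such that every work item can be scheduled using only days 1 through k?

5 days

The precedence chain requires at least 2 distinct days.
Prototype can't be placed before day 5, so the schedule must run through at least day 5.
5 works (last occupied day: day 5): for example Test in day 2, Spec in day 1, Launch in day 1, Design in day 2, Prototype in day 5.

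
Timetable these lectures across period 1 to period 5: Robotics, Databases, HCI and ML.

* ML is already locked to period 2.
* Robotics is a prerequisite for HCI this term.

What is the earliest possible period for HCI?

period 2

Precedence pushes HCI to at least period 2.
HCI at period 2 is achievable: Robotics in period 1, ML in period 2, HCI in period 2, Databases in period 1.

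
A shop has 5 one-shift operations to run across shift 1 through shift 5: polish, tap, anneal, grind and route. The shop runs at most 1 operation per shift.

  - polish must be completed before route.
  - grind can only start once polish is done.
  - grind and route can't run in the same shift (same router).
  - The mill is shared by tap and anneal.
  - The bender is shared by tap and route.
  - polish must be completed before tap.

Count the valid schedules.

Splitting on polish: it can be shift 1 (24), shift 2 (6). Listing each branch's schedules as (tap, anneal, grind, route) by shift number:
polish=shift 1: (2,3,4,5) (2,3,5,4) (2,4,3,5) (2,4,5,3) (2,5,3,4) (2,5,4,3) (3,2,4,5) (3,2,5,4) (3,4,2,5) (3,4,5,2) (3,5,2,4) (3,5,4,2) (4,2,3,5) (4,2,5,3) (4,3,2,5) (4,3,5,2) (4,5,2,3) (4,5,3,2) (5,2,3,4) (5,2,4,3) (5,3,2,4) (5,3,4,2) (5,4,2,3) (5,4,3,2) — 24.
polish=shift 2: (3,1,4,5) (3,1,5,4) (4,1,3,5) (4,1,5,3) (5,1,3,4) (5,1,4,3) — 6.
Summing: 24 + 6 = 30.

30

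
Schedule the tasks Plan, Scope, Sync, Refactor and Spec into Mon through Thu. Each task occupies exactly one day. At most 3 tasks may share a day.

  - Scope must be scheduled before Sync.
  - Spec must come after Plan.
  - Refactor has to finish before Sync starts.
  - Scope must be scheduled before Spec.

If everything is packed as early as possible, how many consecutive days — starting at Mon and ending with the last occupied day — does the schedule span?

The precedence chain requires at least 2 distinct days.
With at most 3 per day and 5 tasks, at least 2 days are needed.
2 works (last occupied day: Tue): for example Refactor=Mon, Sync=Tue, Plan=Mon, Spec=Tue, Scope=Mon.

2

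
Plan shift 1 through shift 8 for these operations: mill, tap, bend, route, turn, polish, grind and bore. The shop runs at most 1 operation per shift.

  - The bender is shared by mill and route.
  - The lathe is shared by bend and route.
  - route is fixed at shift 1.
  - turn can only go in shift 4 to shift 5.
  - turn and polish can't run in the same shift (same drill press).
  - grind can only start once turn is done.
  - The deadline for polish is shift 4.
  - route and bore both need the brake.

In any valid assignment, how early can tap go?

tap at shift 2 is achievable: tap=shift 2, bore=shift 8, grind=shift 5, polish=shift 3, turn=shift 4, route=shift 1, mill=shift 6, bend=shift 7.
Nothing earlier works — the conflict and capacity constraints rule out every shift before shift 2.

shift 2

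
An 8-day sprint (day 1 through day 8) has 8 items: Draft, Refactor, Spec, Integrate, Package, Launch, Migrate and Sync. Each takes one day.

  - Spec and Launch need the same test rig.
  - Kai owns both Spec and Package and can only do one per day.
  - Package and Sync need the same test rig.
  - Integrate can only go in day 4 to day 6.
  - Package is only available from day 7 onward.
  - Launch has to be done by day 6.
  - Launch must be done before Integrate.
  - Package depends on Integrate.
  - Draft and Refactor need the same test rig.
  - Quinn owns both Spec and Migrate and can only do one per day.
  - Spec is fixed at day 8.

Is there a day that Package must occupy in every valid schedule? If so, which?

Package's window is day 7–day 8.
Spec is fixed at day 8, and Package can't share a day with Spec.
So Package must be day 7.

day 7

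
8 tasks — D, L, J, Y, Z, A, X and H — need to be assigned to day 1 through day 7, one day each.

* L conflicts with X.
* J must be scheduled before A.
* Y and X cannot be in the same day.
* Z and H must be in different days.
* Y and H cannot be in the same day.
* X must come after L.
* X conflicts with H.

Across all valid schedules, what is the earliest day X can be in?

Precedence pushes X to at least day 2.
X at day 2 is achievable: J in day 1, Z in day 1, A in day 2, D in day 1, Y in day 1, H in day 3, L in day 1, X in day 2.

day 2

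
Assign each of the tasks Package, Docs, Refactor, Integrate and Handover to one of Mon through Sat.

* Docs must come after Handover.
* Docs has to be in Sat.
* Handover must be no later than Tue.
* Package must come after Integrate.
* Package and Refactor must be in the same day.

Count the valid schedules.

Splitting on Package: it can be Tue (2), Wed (4), Thu (6), Fri (8), Sat (10). Listing each branch's schedules as (Docs, Refactor, Integrate, Handover):
Package=Tue: (Sat,Tue,Mon,Mon) (Sat,Tue,Mon,Tue) — 2.
Package=Wed: (Sat,Wed,Mon,Mon) (Sat,Wed,Mon,Tue) (Sat,Wed,Tue,Mon) (Sat,Wed,Tue,Tue) — 4.
Package=Thu: (Sat,Thu,Mon,Mon) (Sat,Thu,Mon,Tue) (Sat,Thu,Tue,Mon) (Sat,Thu,Tue,Tue) (Sat,Thu,Wed,Mon) (Sat,Thu,Wed,Tue) — 6.
Package=Fri: (Sat,Fri,Mon,Mon) (Sat,Fri,Mon,Tue) (Sat,Fri,Tue,Mon) (Sat,Fri,Tue,Tue) (Sat,Fri,Wed,Mon) (Sat,Fri,Wed,Tue) (Sat,Fri,Thu,Mon) (Sat,Fri,Thu,Tue) — 8.
Package=Sat: (Sat,Sat,Mon,Mon) (Sat,Sat,Mon,Tue) (Sat,Sat,Tue,Mon) (Sat,Sat,Tue,Tue) (Sat,Sat,Wed,Mon) (Sat,Sat,Wed,Tue) (Sat,Sat,Thu,Mon) (Sat,Sat,Thu,Tue) (Sat,Sat,Fri,Mon) (Sat,Sat,Fri,Tue) — 10.
Summing: 2 + 4 + 6 + 8 + 10 = 30.

30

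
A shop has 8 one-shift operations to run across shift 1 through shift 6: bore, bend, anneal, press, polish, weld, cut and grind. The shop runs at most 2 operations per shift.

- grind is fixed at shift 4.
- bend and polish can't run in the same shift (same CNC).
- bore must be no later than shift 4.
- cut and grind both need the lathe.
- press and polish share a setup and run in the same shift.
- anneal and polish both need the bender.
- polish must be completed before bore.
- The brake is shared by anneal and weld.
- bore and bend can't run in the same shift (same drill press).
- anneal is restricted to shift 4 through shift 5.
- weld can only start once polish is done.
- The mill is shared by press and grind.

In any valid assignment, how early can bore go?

Precedence pushes bore to at least shift 2; bore's own window allows nothing later than shift 4.
bore at shift 2 is achievable: anneal=shift 4; cut=shift 3; bend=shift 3; polish=shift 1; grind=shift 4; weld=shift 2; bore=shift 2; press=shift 1.

shift 2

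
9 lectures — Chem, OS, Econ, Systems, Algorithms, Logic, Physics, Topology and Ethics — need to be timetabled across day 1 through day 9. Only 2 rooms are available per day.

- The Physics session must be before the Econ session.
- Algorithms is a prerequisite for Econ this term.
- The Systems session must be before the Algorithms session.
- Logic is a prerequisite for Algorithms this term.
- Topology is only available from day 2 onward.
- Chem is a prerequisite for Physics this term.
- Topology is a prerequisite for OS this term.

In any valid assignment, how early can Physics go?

day 2

Precedence pushes Physics to at least day 2; downstream work caps Physics at day 8.
Physics at day 2 is achievable: Physics=day 2; Ethics=day 4; Econ=day 5; Algorithms=day 4; Systems=day 1; Logic=day 3; Chem=day 1; OS=day 3; Topology=day 2.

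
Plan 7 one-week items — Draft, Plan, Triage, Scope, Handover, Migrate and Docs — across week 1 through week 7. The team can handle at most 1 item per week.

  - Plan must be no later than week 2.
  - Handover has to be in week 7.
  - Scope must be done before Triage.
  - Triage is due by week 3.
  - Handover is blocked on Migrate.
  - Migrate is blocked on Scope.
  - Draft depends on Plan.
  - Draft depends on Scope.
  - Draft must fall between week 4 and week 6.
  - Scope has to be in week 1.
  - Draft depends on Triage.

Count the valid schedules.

Splitting on Draft: it can be week 4 (2), week 5 (2), week 6 (2). Listing each branch's schedules as (Plan, Triage, Scope, Handover, Migrate, Docs) by week number:
Draft=week 4: (2,3,1,7,5,6) (2,3,1,7,6,5) — 2.
Draft=week 5: (2,3,1,7,4,6) (2,3,1,7,6,4) — 2.
Draft=week 6: (2,3,1,7,4,5) (2,3,1,7,5,4) — 2.
Summing: 2 + 2 + 2 = 6.

6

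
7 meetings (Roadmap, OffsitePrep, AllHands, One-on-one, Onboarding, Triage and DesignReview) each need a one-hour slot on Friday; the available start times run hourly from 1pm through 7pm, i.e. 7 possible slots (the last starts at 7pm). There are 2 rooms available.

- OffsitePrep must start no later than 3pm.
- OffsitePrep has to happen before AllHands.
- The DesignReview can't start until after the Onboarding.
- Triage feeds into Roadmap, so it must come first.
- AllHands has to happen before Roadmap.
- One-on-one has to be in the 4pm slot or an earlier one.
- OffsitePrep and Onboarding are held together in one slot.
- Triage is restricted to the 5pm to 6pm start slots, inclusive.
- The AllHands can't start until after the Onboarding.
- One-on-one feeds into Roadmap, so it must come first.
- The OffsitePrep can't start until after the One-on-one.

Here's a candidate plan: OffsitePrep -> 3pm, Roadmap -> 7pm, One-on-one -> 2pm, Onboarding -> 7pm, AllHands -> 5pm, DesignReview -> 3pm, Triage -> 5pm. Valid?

No — it violates: The DesignReview can't start until after the Onboarding

AllHands has to happen before Roadmap — holds.
OffsitePrep has to happen before AllHands — holds.
The OffsitePrep can't start until after the One-on-one — holds.
The AllHands can't start until after the Onboarding — violated.
Triage is restricted to the 5pm to 6pm start slots, inclusive — holds.
OffsitePrep and Onboarding are held together in one slot — violated.
There are 2 rooms available — holds.
OffsitePrep must start no later than 3pm — holds.
One-on-one has to be in the 4pm slot or an earlier one — holds.
The DesignReview can't start until after the Onboarding — violated.
One-on-one feeds into Roadmap, so it must come first — holds.
Triage feeds into Roadmap, so it must come first — holds.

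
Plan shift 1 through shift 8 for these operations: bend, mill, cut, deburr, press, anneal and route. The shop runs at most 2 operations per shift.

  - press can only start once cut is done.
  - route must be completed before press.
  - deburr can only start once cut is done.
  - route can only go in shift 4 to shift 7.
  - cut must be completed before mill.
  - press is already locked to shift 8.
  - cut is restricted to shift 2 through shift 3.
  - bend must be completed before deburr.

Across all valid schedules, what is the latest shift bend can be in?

Downstream work caps bend at shift 7.
bend at shift 7 is achievable: route -> shift 4; deburr -> shift 8; anneal -> shift 1; press -> shift 8; cut -> shift 2; bend -> shift 7; mill -> shift 3.

shift 7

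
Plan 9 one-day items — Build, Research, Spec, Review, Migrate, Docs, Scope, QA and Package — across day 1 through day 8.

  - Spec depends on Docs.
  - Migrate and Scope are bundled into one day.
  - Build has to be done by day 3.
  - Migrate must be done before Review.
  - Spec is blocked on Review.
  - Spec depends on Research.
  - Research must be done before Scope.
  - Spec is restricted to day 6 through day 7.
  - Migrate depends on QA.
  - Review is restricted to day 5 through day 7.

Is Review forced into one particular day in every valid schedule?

Review can be day 5 (e.g. Scope=day 2; Docs=day 1; Review=day 5; Migrate=day 2; Package=day 1; QA=day 1; Build=day 1; Spec=day 6; Research=day 1) or day 6 (e.g. QA in day 1; Build in day 1; Research in day 1; Spec in day 7; Migrate in day 2; Package in day 1; Docs in day 1; Scope in day 2; Review in day 6).

No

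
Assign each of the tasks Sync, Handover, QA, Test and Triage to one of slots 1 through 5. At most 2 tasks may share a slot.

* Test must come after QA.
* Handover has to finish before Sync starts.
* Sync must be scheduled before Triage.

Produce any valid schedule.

Handover=1, Triage=3, QA=1, Sync=2, Test=2

Checking: Handover(1) before Sync(2); QA(1) before Test(2); Sync(2) before Triage(3); max 2 per slot (cap 2).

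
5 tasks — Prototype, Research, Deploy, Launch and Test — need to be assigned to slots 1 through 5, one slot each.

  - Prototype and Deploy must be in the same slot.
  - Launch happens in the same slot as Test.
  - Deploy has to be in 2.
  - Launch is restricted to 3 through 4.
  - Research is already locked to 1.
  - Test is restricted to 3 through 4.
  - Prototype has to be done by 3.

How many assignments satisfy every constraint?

2

Enumerating: Test=3, Prototype=2, Launch=3, Deploy=2, Research=1 | Deploy -> 2; Test -> 4; Research -> 1; Launch -> 4; Prototype -> 2.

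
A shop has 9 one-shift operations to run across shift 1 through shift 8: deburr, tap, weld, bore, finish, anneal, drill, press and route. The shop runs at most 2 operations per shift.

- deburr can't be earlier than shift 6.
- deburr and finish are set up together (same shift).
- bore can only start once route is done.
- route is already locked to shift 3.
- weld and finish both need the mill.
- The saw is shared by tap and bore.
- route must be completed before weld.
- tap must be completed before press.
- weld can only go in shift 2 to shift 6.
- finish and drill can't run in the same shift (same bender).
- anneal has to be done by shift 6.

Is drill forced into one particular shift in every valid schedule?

No

drill can be shift 1 (e.g. bore -> shift 4; route -> shift 3; drill -> shift 1; finish -> shift 6; tap -> shift 2; press -> shift 3; deburr -> shift 6; anneal -> shift 1; weld -> shift 4) or shift 2 (e.g. anneal -> shift 1, drill -> shift 2, finish -> shift 6, weld -> shift 4, deburr -> shift 6, press -> shift 2, route -> shift 3, bore -> shift 4, tap -> shift 1).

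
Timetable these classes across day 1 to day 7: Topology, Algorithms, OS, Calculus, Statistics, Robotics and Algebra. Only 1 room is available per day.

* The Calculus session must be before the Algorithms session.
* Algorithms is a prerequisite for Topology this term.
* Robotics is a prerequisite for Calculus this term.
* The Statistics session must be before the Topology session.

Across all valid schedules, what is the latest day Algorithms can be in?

Precedence pushes Algorithms to at least day 3; downstream work caps Algorithms at day 6.
Algorithms at day 6 is achievable: Calculus in day 2, Robotics in day 1, Topology in day 7, Statistics in day 3, Algebra in day 5, Algorithms in day 6, OS in day 4.

day 6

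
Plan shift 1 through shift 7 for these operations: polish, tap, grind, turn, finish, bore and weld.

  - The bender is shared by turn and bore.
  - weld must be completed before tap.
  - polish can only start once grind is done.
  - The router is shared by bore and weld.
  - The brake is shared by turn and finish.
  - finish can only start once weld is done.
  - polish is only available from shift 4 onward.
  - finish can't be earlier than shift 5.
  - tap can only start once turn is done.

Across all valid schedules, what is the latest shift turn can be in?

shift 6

Downstream work caps turn at shift 6.
turn at shift 6 is achievable: turn in shift 6, finish in shift 5, tap in shift 7, bore in shift 2, weld in shift 1, polish in shift 4, grind in shift 1.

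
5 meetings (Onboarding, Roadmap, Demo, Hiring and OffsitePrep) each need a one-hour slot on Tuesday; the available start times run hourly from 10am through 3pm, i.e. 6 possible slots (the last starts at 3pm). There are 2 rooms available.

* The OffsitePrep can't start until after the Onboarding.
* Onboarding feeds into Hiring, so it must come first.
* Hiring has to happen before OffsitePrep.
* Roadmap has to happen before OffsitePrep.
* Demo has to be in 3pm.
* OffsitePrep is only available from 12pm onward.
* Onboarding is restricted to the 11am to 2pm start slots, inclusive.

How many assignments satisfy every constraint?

45

Splitting on Onboarding: it can be 11am (26), 12pm (14), 1pm (5). Listing each branch's schedules as (Roadmap, Demo, Hiring, OffsitePrep):
Onboarding=11am: (10am,3pm,12pm,1pm) (10am,3pm,12pm,2pm) (10am,3pm,12pm,3pm) (10am,3pm,1pm,2pm) (10am,3pm,1pm,3pm) (10am,3pm,2pm,3pm) (11am,3pm,12pm,1pm) (11am,3pm,12pm,2pm) (11am,3pm,12pm,3pm) (11am,3pm,1pm,2pm) (11am,3pm,1pm,3pm) (11am,3pm,2pm,3pm) (12pm,3pm,12pm,1pm) (12pm,3pm,12pm,2pm) (12pm,3pm,12pm,3pm) (12pm,3pm,1pm,2pm) (12pm,3pm,1pm,3pm) (12pm,3pm,2pm,3pm) (1pm,3pm,12pm,2pm) (1pm,3pm,12pm,3pm) (1pm,3pm,1pm,2pm) (1pm,3pm,1pm,3pm) (1pm,3pm,2pm,3pm) (2pm,3pm,12pm,3pm) (2pm,3pm,1pm,3pm) (2pm,3pm,2pm,3pm) — 26.
Onboarding=12pm: (10am,3pm,1pm,2pm) (10am,3pm,1pm,3pm) (10am,3pm,2pm,3pm) (11am,3pm,1pm,2pm) (11am,3pm,1pm,3pm) (11am,3pm,2pm,3pm) (12pm,3pm,1pm,2pm) (12pm,3pm,1pm,3pm) (12pm,3pm,2pm,3pm) (1pm,3pm,1pm,2pm) (1pm,3pm,1pm,3pm) (1pm,3pm,2pm,3pm) (2pm,3pm,1pm,3pm) (2pm,3pm,2pm,3pm) — 14.
Onboarding=1pm: (10am,3pm,2pm,3pm) (11am,3pm,2pm,3pm) (12pm,3pm,2pm,3pm) (1pm,3pm,2pm,3pm) (2pm,3pm,2pm,3pm) — 5.
Summing: 26 + 14 + 5 = 45.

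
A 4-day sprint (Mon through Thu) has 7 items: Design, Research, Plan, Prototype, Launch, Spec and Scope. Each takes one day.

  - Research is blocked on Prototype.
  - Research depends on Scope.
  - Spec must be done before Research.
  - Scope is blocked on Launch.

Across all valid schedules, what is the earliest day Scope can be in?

Tue

Precedence pushes Scope to at least Tue; downstream work caps Scope at Wed.
Scope at Tue is achievable: Scope in Tue; Research in Wed; Plan in Mon; Prototype in Mon; Design in Mon; Launch in Mon; Spec in Mon.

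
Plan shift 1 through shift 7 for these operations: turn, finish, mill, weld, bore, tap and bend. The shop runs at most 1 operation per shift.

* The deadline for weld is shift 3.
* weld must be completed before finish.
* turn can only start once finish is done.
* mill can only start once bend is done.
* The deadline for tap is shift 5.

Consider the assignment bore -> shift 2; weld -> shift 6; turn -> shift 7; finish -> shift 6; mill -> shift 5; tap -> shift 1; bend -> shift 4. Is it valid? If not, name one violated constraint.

The deadline for weld is shift 3 — violated.
The shop runs at most 1 operation per shift — violated.
weld must be completed before finish — violated.
The deadline for tap is shift 5 — holds.
turn can only start once finish is done — holds.
mill can only start once bend is done — holds.

Invalid. The deadline for weld is shift 3.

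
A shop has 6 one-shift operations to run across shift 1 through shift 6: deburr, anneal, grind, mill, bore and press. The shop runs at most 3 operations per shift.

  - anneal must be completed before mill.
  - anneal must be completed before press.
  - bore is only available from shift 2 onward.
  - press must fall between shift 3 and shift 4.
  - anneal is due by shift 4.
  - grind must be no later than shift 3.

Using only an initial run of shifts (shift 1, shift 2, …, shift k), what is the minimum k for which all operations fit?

3 shifts

The precedence chain requires at least 2 distinct shifts.
With at most 3 per shift and 6 operations, at least 2 shifts are needed.
press can't be placed before shift 3, so the schedule must run through at least shift 3.
3 works (last occupied shift: shift 3): for example anneal -> shift 1, bore -> shift 2, mill -> shift 2, deburr -> shift 1, press -> shift 3, grind -> shift 1.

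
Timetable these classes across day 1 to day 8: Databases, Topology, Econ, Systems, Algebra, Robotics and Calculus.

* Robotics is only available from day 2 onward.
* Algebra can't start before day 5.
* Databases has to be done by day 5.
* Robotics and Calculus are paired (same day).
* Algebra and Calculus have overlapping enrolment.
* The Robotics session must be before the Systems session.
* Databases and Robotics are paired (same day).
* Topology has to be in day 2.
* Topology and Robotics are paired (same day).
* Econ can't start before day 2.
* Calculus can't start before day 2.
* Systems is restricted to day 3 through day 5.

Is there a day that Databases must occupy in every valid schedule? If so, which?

day 2

Databases must be in the same day as Topology, which can't be before day 2, so Databases is at least day 2; Databases's own window allows nothing later than day 5; Databases must be in the same day as Topology, which can't be after day 2, so Databases is at most day 2.
So Databases is pinned to day 2.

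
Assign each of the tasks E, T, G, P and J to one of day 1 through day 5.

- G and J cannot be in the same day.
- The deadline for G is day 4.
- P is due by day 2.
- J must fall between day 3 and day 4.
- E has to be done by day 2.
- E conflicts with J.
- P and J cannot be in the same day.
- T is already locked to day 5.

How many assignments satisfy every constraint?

Splitting on E: it can be day 1 (12), day 2 (12). Listing each branch's schedules as (T, G, P, J) by day number:
E=day 1: (5,1,1,3) (5,1,1,4) (5,1,2,3) (5,1,2,4) (5,2,1,3) (5,2,1,4) (5,2,2,3) (5,2,2,4) (5,3,1,4) (5,3,2,4) (5,4,1,3) (5,4,2,3) — 12.
E=day 2: (5,1,1,3) (5,1,1,4) (5,1,2,3) (5,1,2,4) (5,2,1,3) (5,2,1,4) (5,2,2,3) (5,2,2,4) (5,3,1,4) (5,3,2,4) (5,4,1,3) (5,4,2,3) — 12.
Summing: 12 + 12 = 24.

24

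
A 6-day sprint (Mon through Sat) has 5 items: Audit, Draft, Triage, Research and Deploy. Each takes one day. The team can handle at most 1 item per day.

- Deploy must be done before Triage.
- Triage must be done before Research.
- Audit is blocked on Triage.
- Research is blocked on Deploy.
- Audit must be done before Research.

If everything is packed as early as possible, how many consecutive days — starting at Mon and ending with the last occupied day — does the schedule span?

The precedence chain requires at least 4 distinct days.
With at most 1 per day and 5 tasks, at least 5 days are needed.
5 works (last occupied day: Fri): for example Research=Thu, Deploy=Mon, Triage=Tue, Audit=Wed, Draft=Fri.

5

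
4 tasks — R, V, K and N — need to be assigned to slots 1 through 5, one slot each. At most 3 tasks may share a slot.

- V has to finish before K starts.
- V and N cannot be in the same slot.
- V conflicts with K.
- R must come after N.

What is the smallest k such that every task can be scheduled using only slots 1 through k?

3

The precedence chain requires at least 2 distinct slots.
With at most 3 per slot and 4 tasks, at least 2 slots are needed.
Could 2 slots be enough, i.e. nothing placed later than 2? No: K must come after V (at 1 or later) → {2}; V must come before K (at 2 or earlier) → {1}; R must come after N (at 1 or later) → {2}; N must come before R (at 2 or earlier) → {1}; N can't share with V (1) → nothing is left.
So 2 slots is not enough.
3 works (last occupied slot: 3): for example R -> 2, N -> 1, K -> 3, V -> 2.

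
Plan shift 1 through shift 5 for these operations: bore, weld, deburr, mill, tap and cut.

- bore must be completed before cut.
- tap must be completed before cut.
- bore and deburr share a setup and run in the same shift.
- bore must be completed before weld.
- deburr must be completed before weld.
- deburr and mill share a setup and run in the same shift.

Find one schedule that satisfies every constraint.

mill=shift 1; weld=shift 2; tap=shift 1; deburr=shift 1; bore=shift 1; cut=shift 2

Checking: tap(shift 1) before cut(shift 2); bore(shift 1) before cut(shift 2); bore(shift 1) before weld(shift 2); deburr(shift 1) before weld(shift 2); deburr = mill = shift 1; bore = deburr = shift 1.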